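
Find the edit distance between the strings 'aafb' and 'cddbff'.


Building DP table for s1='aafb' (len 4) and s2='cddbff' (len 6):
       c  d  d  b  f  f
    0  1  2  3  4  5  6
  a 1  1  2  3  4  5  6
  a 2  2  2  3  4  5  6
  f 3  3  3  3  4  4  5
  b 4  4  4  4  3  4  5
Edit distance = dp[4][6] = 5

5


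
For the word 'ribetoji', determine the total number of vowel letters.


Scanning each character of 'ribetoji':
  Position 1: 'r' -> consonant (running count: 0)
  Position 2: 'i' -> vowel (running count: 1)
  Position 3: 'b' -> consonant (running count: 1)
  Position 4: 'e' -> vowel (running count: 2)
  Position 5: 't' -> consonant (running count: 2)
  Position 6: 'o' -> vowel (running count: 3)
  Position 7: 'j' -> consonant (running count: 3)
  Position 8: 'i' -> vowel (running count: 4)
Total vowels: 4

4


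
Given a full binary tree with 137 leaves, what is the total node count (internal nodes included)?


Leaf nodes (terminals): 137
Internal nodes = n - 1 = 137 - 1 = 136
Total = leaves + internal = 137 + 136 = 273

273


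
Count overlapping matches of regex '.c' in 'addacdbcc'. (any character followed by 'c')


Pattern: .c means any character followed by 'c'.
Scanning 'addacdbcc' position-by-position:
  Pos 0: window 'ad' -> no
  Pos 1: window 'dd' -> no
  Pos 2: window 'da' -> no
  Pos 3: window 'ac' -> MATCH
  Pos 4: window 'cd' -> no
  Pos 5: window 'db' -> no
  Pos 6: window 'bc' -> MATCH
  Pos 7: window 'cc' -> MATCH
  Pos 8: window 'c' -> no
Total matches: 3

3


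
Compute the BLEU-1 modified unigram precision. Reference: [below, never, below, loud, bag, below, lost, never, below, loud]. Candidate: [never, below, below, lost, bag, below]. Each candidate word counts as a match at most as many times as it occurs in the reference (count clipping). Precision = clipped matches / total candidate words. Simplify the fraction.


Reference word counts: {'bag': 1, 'below': 4, 'lost': 1, 'loud': 2, 'never': 2}
Checking each candidate word (with clipping):
  'never' -> in reference (ref count 2, used 1/2) -> match (matches: 1)
  'below' -> in reference (ref count 4, used 1/4) -> match (matches: 2)
  'below' -> in reference (ref count 4, used 2/4) -> match (matches: 3)
  'lost' -> in reference (ref count 1, used 1/1) -> match (matches: 4)
  'bag' -> in reference (ref count 1, used 1/1) -> match (matches: 5)
  'below' -> in reference (ref count 4, used 3/4) -> match (matches: 6)
Clipped matches: 6, Candidate length: 6
Precision = 6/6 = 1

1


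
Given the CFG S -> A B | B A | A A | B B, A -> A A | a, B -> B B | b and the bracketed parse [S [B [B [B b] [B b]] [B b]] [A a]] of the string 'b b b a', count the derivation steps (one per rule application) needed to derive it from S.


Every bracketed nonterminal node [X ...] in the tree is produced by exactly one rule application.
Reading the tree off as a leftmost derivation:
  Step 1: S  =>  B A   (applied S -> B A)
  Step 2: B A  =>  B B A   (applied B -> B B)
  Step 3: B B A  =>  B B B A   (applied B -> B B)
  Step 4: B B B A  =>  b B B A   (applied B -> b)
  Step 5: b B B A  =>  b b B A   (applied B -> b)
  Step 6: b b B A  =>  b b b A   (applied B -> b)
  Step 7: b b b A  =>  b b b a   (applied A -> a)
Final yield: b b b a
Total rewrite steps: 7

7


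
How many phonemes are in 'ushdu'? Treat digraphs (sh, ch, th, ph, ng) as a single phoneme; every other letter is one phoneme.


Parsing 'ushdu' greedily, digraphs first:
  'u' -> vowel phoneme (phonemes so far: 1)
  'sh' -> digraph (1 consonant phoneme) (phonemes so far: 2)
  'd' -> consonant phoneme (phonemes so far: 3)
  'u' -> vowel phoneme (phonemes so far: 4)
Total phonemes: 4

4


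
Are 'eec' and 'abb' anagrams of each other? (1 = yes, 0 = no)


Sort characters of 'eec': 'cee'
Sort characters of 'abb': 'abb'
Sorted forms differ -> they are NOT anagrams
Result: 0

0


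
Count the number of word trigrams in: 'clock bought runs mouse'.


Word trigrams from [4] words:
  Trigram 1: (clock bought runs)
  Trigram 2: (bought runs mouse)
Total word trigrams: 4 - 2 = 2

2


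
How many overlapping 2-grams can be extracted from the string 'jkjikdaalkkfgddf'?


String 'jkjikdaalkkfgddf' has length L = 16.
Number of overlapping n-grams = L - n + 1
Substituting: 16 - 2 + 1 = 15

15


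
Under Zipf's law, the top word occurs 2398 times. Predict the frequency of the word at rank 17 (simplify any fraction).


Zipf's law: freq(rank) = f1 / rank
f1 = 2398, rank = 17
freq = 2398 / 17
GCD(2398, 17) = 1
Simplified: 2398/17

2398/17


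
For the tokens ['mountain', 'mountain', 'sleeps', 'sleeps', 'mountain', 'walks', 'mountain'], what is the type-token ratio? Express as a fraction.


Tokens: 7
Unique types: ('mountain', 'sleeps', 'walks') = 3
TTR = 3/7
Already in lowest terms.

3/7


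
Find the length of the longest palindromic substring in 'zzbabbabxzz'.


Scanning 'zzbabbabxzz' for palindromic substrings.
Substring at positions 2-7: 'babbab'.
Check: reverse('babbab') = 'babbab' -> palindrome confirmed.
Neighbouring characters ('z' / 'x') break symmetry, so it cannot extend further.
No longer palindromic substring exists; longest length = 6

6


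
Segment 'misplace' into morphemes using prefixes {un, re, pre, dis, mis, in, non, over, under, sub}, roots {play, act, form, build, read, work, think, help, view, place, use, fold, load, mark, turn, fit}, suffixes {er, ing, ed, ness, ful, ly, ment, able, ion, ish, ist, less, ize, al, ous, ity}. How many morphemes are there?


Segmenting 'misplace' against the inventory:
  'mis' -> prefix (morpheme 1)
  'place' -> root (morpheme 2)
Total morphemes: 2

2


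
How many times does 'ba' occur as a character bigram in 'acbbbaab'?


Scanning 'acbbbaab' for bigram 'ba':
  Position 0: 'ac' -> no
  Position 1: 'cb' -> no
  Position 2: 'bb' -> no
  Position 3: 'bb' -> no
  Position 4: 'ba' -> MATCH
  Position 5: 'aa' -> no
  Position 6: 'ab' -> no
Total matches: 1

1


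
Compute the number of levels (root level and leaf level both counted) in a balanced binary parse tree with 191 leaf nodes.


In a balanced binary tree with n leaves the deepest leaf is ceil(log2(n)) edges below the root,
so counting node levels inclusive of root and leaves gives ceil(log2(n)) + 1 levels.
log2(191) = 7.5774
ceil(7.5774) = 8
levels = 8 + 1 = 9

9


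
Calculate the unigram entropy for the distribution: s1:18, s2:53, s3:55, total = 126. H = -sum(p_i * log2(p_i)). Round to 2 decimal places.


Computing entropy H = -sum(p_i * log2(p_i)):
  s1: p = 18/126 = 0.1429, -p*log2(p) = 0.4011
  s2: p = 53/126 = 0.4206, -p*log2(p) = 0.5255
  s3: p = 55/126 = 0.4365, -p*log2(p) = 0.5220
H = sum of terms = 1.4486
Rounded to 2 decimals: 1.45

1.45


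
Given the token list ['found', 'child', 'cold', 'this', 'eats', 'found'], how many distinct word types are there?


Listing all tokens and tracking unique types:
  Token 1: 'found' -> NEW (unique so far: 1)
  Token 2: 'child' -> NEW (unique so far: 2)
  Token 3: 'cold' -> NEW (unique so far: 3)
  Token 4: 'this' -> NEW (unique so far: 4)
  Token 5: 'eats' -> NEW (unique so far: 5)
  Token 6: 'found' -> duplicate (unique so far: 5)
Unique types: ('child', 'cold', 'eats', 'found', 'this')
Vocabulary size: 5

5


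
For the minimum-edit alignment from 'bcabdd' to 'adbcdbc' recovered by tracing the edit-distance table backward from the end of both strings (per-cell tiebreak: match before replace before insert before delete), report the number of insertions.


Edit distance = 5. Backtracking from cell (6, 7) with preference match > replace > insert > delete,
then listing the resulting alignment 'bcabdd' -> 'adbcdbc' left to right:
  Step 1: insert 'a' [insertion #1]
  Step 2: insert 'd' [insertion #2]
  Step 3: keep 'b'
  Step 4: keep 'c'
  Step 5: replace a->d
  Step 6: keep 'b'
  Step 7: delete 'd'
  Step 8: replace d->c
Total insertions: 2

2


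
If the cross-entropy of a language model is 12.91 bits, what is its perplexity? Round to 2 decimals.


Perplexity formula: PP = 2^H
H = 12.91
PP = 2^12.91
Decompose: 2^12.91 = 2^12 * 2^0.91
2^12 = 4096, 2^0.91 ~ 1.8790455
PP ~ 4096 * 1.8790455 = 7696.5703680
Rounded to 2 decimals: 7696.57

7696.57


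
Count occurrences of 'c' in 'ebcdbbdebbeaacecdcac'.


Scanning 'ebcdbbdebbeaacecdcac' for 'c':
  Position 2: 'c' -> MATCH (count: 1)
  Position 13: 'c' -> MATCH (count: 2)
  Position 15: 'c' -> MATCH (count: 3)
  Position 17: 'c' -> MATCH (count: 4)
  Position 19: 'c' -> MATCH (count: 5)
Total occurrences of 'c': 5

5


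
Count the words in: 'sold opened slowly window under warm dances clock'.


Counting words by splitting on spaces:
  Word 1: 'sold'
  Word 2: 'opened'
  Word 3: 'slowly'
  Word 4: 'window'
  Word 5: 'under'
  Word 6: 'warm'
  Word 7: 'dances'
  Word 8: 'clock'
Total words: 8

8


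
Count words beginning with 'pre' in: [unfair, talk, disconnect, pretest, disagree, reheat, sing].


Checking each word for prefix 'pre':
  'unfair' -> no (count: 0)
  'talk' -> no (count: 0)
  'disconnect' -> no (count: 0)
  'pretest' -> YES, starts with 'pre' (count: 1)
  'disagree' -> no (count: 1)
  'reheat' -> no (count: 1)
  'sing' -> no (count: 1)
Total with prefix 'pre': 1

1


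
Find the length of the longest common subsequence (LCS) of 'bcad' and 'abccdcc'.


DP table for LCS of 'bcad' and 'abccdcc':
       a  b  c  c  d  c  c
    0  0  0  0  0  0  0  0
  b 0  0  1  1  1  1  1  1
  c 0  0  1  2  2  2  2  2
  a 0  1  1  2  2  2  2  2
  d 0  1  1  2  2  3  3  3
LCS: 'bcd'
LCS length = 3

3


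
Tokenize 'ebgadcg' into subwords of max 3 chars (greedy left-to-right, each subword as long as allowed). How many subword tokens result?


'ebgadcg' has 7 characters.
Chunking with max size 3:
  Chunk 1: 'ebg' (positions 0-2)
  Chunk 2: 'adc' (positions 3-5)
  Chunk 3: 'g' (positions 6-6)
Total chunks: ceil(7 / 3) = 3

3


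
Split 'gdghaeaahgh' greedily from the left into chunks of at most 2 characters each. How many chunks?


'gdghaeaahgh' has 11 characters.
Chunking with max size 2:
  Chunk 1: 'gd' (positions 0-1)
  Chunk 2: 'gh' (positions 2-3)
  Chunk 3: 'ae' (positions 4-5)
  Chunk 4: 'aa' (positions 6-7)
  Chunk 5: 'hg' (positions 8-9)
  Chunk 6: 'h' (positions 10-10)
Total chunks: ceil(11 / 2) = 6

6


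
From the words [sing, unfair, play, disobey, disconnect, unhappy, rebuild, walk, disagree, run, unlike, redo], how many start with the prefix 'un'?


Checking each word for prefix 'un':
  'sing' -> no (count: 0)
  'unfair' -> YES, starts with 'un' (count: 1)
  'play' -> no (count: 1)
  'disobey' -> no (count: 1)
  'disconnect' -> no (count: 1)
  'unhappy' -> YES, starts with 'un' (count: 2)
  'rebuild' -> no (count: 2)
  'walk' -> no (count: 2)
  'disagree' -> no (count: 2)
  'run' -> no (count: 2)
  'unlike' -> YES, starts with 'un' (count: 3)
  'redo' -> no (count: 3)
Total with prefix 'un': 3

3


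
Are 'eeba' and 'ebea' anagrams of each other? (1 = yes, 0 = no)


Sort characters of 'eeba': 'abee'
Sort characters of 'ebea': 'abee'
Sorted forms match -> they ARE anagrams
Result: 1

1


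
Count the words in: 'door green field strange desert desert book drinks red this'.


Counting words by splitting on spaces:
  Word 1: 'door'
  Word 2: 'green'
  Word 3: 'field'
  Word 4: 'strange'
  Word 5: 'desert'
  Word 6: 'desert'
  Word 7: 'book'
  Word 8: 'drinks'
  Word 9: 'red'
  Word 10: 'this'
Total words: 10

10


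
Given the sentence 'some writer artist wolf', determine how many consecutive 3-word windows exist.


Word trigrams from [4] words:
  Trigram 1: (some writer artist)
  Trigram 2: (writer artist wolf)
Total word trigrams: 4 - 2 = 2

2


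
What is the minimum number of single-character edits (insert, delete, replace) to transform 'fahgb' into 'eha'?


Building DP table for s1='fahgb' (len 5) and s2='eha' (len 3):
       e  h  a
    0  1  2  3
  f 1  1  2  3
  a 2  2  2  2
  h 3  3  2  3
  g 4  4  3  3
  b 5  5  4  4
Edit distance = dp[5][3] = 4

4


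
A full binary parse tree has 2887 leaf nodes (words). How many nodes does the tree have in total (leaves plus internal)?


Leaf nodes (terminals): 2887
Internal nodes = n - 1 = 2887 - 1 = 2886
Total = leaves + internal = 2887 + 2886 = 5773

5773


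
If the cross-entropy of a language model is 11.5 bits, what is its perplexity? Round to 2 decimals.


Perplexity formula: PP = 2^H
H = 11.5
PP = 2^11.5
Decompose: 2^11.5 = 2^11 * 2^0.5 = 2^11 * sqrt(2)
2^11 = 2048, sqrt(2) ~ 1.4142136
PP ~ 2048 * 1.4142136 = 2896.3094528
Rounded to 2 decimals: 2896.31

2896.31


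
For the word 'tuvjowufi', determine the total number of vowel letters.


Scanning each character of 'tuvjowufi':
  Position 1: 't' -> consonant (running count: 0)
  Position 2: 'u' -> vowel (running count: 1)
  Position 3: 'v' -> consonant (running count: 1)
  Position 4: 'j' -> consonant (running count: 1)
  Position 5: 'o' -> vowel (running count: 2)
  Position 6: 'w' -> consonant (running count: 2)
  Position 7: 'u' -> vowel (running count: 3)
  Position 8: 'f' -> consonant (running count: 3)
  Position 9: 'i' -> vowel (running count: 4)
Total vowels: 4

4


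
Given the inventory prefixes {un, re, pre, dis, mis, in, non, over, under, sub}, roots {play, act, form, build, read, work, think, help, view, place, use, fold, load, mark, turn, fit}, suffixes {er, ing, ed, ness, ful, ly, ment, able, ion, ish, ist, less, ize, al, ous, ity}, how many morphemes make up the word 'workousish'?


Segmenting 'workousish' against the inventory:
  'work' -> root (morpheme 1)
  'ous' -> suffix (morpheme 2)
  'ish' -> suffix (morpheme 3)
Total morphemes: 3

3


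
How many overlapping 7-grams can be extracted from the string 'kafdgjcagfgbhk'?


String 'kafdgjcagfgbhk' has length L = 14.
Number of overlapping n-grams = L - n + 1
Substituting: 14 - 7 + 1 = 8

8


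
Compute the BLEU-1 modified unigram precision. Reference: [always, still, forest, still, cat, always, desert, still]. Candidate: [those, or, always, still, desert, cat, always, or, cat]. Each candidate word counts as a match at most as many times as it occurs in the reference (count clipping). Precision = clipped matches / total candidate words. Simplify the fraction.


Reference word counts: {'always': 2, 'cat': 1, 'desert': 1, 'forest': 1, 'still': 3}
Checking each candidate word (with clipping):
  'those' -> not in reference -> no match (matches: 0)
  'or' -> not in reference -> no match (matches: 0)
  'always' -> in reference (ref count 2, used 1/2) -> match (matches: 1)
  'still' -> in reference (ref count 3, used 1/3) -> match (matches: 2)
  'desert' -> in reference (ref count 1, used 1/1) -> match (matches: 3)
  'cat' -> in reference (ref count 1, used 1/1) -> match (matches: 4)
  'always' -> in reference (ref count 2, used 2/2) -> match (matches: 5)
  'or' -> not in reference -> no match (matches: 5)
  'cat' -> ref count 1 already used up (1/1) -> clipped, no match (matches: 5)
Clipped matches: 5, Candidate length: 9
Precision = 5/9

5/9


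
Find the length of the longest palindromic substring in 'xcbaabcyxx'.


Scanning 'xcbaabcyxx' for palindromic substrings.
Substring at positions 1-6: 'cbaabc'.
Check: reverse('cbaabc') = 'cbaabc' -> palindrome confirmed.
Neighbouring characters ('x' / 'y') break symmetry, so it cannot extend further.
No longer palindromic substring exists; longest length = 6

6


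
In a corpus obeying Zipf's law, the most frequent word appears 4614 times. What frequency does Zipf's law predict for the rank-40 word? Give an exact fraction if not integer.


Zipf's law: freq(rank) = f1 / rank
f1 = 4614, rank = 40
freq = 4614 / 40
GCD(4614, 40) = 2
Simplified: 2307/20

2307/20


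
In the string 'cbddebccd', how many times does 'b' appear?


Scanning 'cbddebccd' for 'b':
  Position 1: 'b' -> MATCH (count: 1)
  Position 5: 'b' -> MATCH (count: 2)
Total occurrences of 'b': 2

2


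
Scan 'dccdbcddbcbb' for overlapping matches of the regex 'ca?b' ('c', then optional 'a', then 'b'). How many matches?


Pattern: ca?b means 'c', then optional 'a', then 'b'.
Scanning 'dccdbcddbcbb' position-by-position:
  Pos 0: window 'dcc' -> no
  Pos 1: window 'ccd' -> no
  Pos 2: window 'cdb' -> no
  Pos 3: window 'dbc' -> no
  Pos 4: window 'bcd' -> no
  Pos 5: window 'cdd' -> no
  Pos 6: window 'ddb' -> no
  Pos 7: window 'dbc' -> no
  Pos 8: window 'bcb' -> no
  Pos 9: window 'cbb' -> MATCH
  Pos 10: window 'bb' -> no
  Pos 11: window 'b' -> no
Total matches: 1

1


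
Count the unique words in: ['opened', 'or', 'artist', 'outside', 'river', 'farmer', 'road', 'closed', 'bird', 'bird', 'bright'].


Listing all tokens and tracking unique types:
  Token 1: 'opened' -> NEW (unique so far: 1)
  Token 2: 'or' -> NEW (unique so far: 2)
  Token 3: 'artist' -> NEW (unique so far: 3)
  Token 4: 'outside' -> NEW (unique so far: 4)
  Token 5: 'river' -> NEW (unique so far: 5)
  Token 6: 'farmer' -> NEW (unique so far: 6)
  Token 7: 'road' -> NEW (unique so far: 7)
  Token 8: 'closed' -> NEW (unique so far: 8)
  Token 9: 'bird' -> NEW (unique so far: 9)
  Token 10: 'bird' -> duplicate (unique so far: 9)
  Token 11: 'bright' -> NEW (unique so far: 10)
Unique types: ('artist', 'bird', 'bright', 'closed', 'farmer', 'opened', 'or', 'outside', 'river', 'road')
Vocabulary size: 10

10


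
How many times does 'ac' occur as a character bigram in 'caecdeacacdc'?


Scanning 'caecdeacacdc' for bigram 'ac':
  Position 0: 'ca' -> no
  Position 1: 'ae' -> no
  Position 2: 'ec' -> no
  Position 3: 'cd' -> no
  Position 4: 'de' -> no
  Position 5: 'ea' -> no
  Position 6: 'ac' -> MATCH
  Position 7: 'ca' -> no
  Position 8: 'ac' -> MATCH
  Position 9: 'cd' -> no
  Position 10: 'dc' -> no
Total matches: 2

2


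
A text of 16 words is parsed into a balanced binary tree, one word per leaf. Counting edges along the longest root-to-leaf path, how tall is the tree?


In a balanced binary tree with n leaves the deepest leaf is ceil(log2(n)) edges below the root.
log2(16) = 4.0000
ceil(4.0000) = 4
height (edges) = 4

4


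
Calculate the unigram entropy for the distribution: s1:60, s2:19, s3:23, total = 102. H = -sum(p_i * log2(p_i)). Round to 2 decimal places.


Computing entropy H = -sum(p_i * log2(p_i)):
  s1: p = 60/102 = 0.5882, -p*log2(p) = 0.4503
  s2: p = 19/102 = 0.1863, -p*log2(p) = 0.4516
  s3: p = 23/102 = 0.2255, -p*log2(p) = 0.4845
H = sum of terms = 1.3864
Rounded to 2 decimals: 1.39

1.39


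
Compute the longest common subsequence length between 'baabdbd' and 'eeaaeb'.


DP table for LCS of 'baabdbd' and 'eeaaeb':
       e  e  a  a  e  b
    0  0  0  0  0  0  0
  b 0  0  0  0  0  0  1
  a 0  0  0  1  1  1  1
  a 0  0  0  1  2  2  2
  b 0  0  0  1  2  2  3
  d 0  0  0  1  2  2  3
  b 0  0  0  1  2  2  3
  d 0  0  0  1  2  2  3
LCS: 'aab'
LCS length = 3

3


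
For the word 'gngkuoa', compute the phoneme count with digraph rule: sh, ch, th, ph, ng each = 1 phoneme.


Parsing 'gngkuoa' greedily, digraphs first:
  'g' -> consonant phoneme (phonemes so far: 1)
  'ng' -> digraph (1 consonant phoneme) (phonemes so far: 2)
  'k' -> consonant phoneme (phonemes so far: 3)
  'u' -> vowel phoneme (phonemes so far: 4)
  'o' -> vowel phoneme (phonemes so far: 5)
  'a' -> vowel phoneme (phonemes so far: 6)
Total phonemes: 6

6


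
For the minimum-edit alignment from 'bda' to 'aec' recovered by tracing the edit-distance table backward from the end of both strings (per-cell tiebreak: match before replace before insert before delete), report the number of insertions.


Edit distance = 3. Backtracking from cell (3, 3) with preference match > replace > insert > delete,
then listing the resulting alignment 'bda' -> 'aec' left to right:
  Step 1: replace b->a
  Step 2: replace d->e
  Step 3: replace a->c
Total insertions: 0

0


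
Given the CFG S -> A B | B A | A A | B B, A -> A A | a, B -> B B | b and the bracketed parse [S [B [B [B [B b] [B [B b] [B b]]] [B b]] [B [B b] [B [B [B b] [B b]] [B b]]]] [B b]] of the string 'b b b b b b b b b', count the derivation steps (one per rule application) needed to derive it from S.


Every bracketed nonterminal node [X ...] in the tree is produced by exactly one rule application.
Reading the tree off as a leftmost derivation:
  Step 1: S  =>  B B   (applied S -> B B)
  Step 2: B B  =>  B B B   (applied B -> B B)
  Step 3: B B B  =>  B B B B   (applied B -> B B)
  Step 4: B B B B  =>  B B B B B   (applied B -> B B)
  Step 5: B B B B B  =>  b B B B B   (applied B -> b)
  Step 6: b B B B B  =>  b B B B B B   (applied B -> B B)
  Step 7: b B B B B B  =>  b b B B B B   (applied B -> b)
  Step 8: b b B B B B  =>  b b b B B B   (applied B -> b)
  Step 9: b b b B B B  =>  b b b b B B   (applied B -> b)
  Step 10: b b b b B B  =>  b b b b B B B   (applied B -> B B)
  Step 11: b b b b B B B  =>  b b b b b B B   (applied B -> b)
  Step 12: b b b b b B B  =>  b b b b b B B B   (applied B -> B B)
  Step 13: b b b b b B B B  =>  b b b b b B B B B   (applied B -> B B)
  Step 14: b b b b b B B B B  =>  b b b b b b B B B   (applied B -> b)
  Step 15: b b b b b b B B B  =>  b b b b b b b B B   (applied B -> b)
  Step 16: b b b b b b b B B  =>  b b b b b b b b B   (applied B -> b)
  Step 17: b b b b b b b b B  =>  b b b b b b b b b   (applied B -> b)
Final yield: b b b b b b b b b
Total rewrite steps: 17

17


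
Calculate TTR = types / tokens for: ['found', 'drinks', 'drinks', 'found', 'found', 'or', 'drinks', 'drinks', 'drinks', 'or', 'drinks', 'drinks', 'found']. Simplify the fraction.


Tokens: 13
Unique types: ('drinks', 'found', 'or') = 3
TTR = 3/13
Already in lowest terms.

3/13


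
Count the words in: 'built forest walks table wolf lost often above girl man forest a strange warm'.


Counting words by splitting on spaces:
  Word 1: 'built'
  Word 2: 'forest'
  Word 3: 'walks'
  Word 4: 'table'
  Word 5: 'wolf'
  Word 6: 'lost'
  Word 7: 'often'
  Word 8: 'above'
  Word 9: 'girl'
  Word 10: 'man'
  Word 11: 'forest'
  Word 12: 'a'
  Word 13: 'strange'
  Word 14: 'warm'
Total words: 14

14


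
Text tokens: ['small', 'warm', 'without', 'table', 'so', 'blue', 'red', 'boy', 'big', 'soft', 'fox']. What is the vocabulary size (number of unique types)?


Listing all tokens and tracking unique types:
  Token 1: 'small' -> NEW (unique so far: 1)
  Token 2: 'warm' -> NEW (unique so far: 2)
  Token 3: 'without' -> NEW (unique so far: 3)
  Token 4: 'table' -> NEW (unique so far: 4)
  Token 5: 'so' -> NEW (unique so far: 5)
  Token 6: 'blue' -> NEW (unique so far: 6)
  Token 7: 'red' -> NEW (unique so far: 7)
  Token 8: 'boy' -> NEW (unique so far: 8)
  Token 9: 'big' -> NEW (unique so far: 9)
  Token 10: 'soft' -> NEW (unique so far: 10)
  Token 11: 'fox' -> NEW (unique so far: 11)
Unique types: ('big', 'blue', 'boy', 'fox', 'red', 'small', 'so', 'soft', 'table', 'warm', 'without')
Vocabulary size: 11

11


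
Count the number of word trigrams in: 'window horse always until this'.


Word trigrams from [5] words:
  Trigram 1: (window horse always)
  Trigram 2: (horse always until)
  Trigram 3: (always until this)
Total word trigrams: 5 - 2 = 3

3


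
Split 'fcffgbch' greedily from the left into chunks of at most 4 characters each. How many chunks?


'fcffgbch' has 8 characters.
Chunking with max size 4:
  Chunk 1: 'fcff' (positions 0-3)
  Chunk 2: 'gbch' (positions 4-7)
Total chunks: ceil(8 / 4) = 2

2


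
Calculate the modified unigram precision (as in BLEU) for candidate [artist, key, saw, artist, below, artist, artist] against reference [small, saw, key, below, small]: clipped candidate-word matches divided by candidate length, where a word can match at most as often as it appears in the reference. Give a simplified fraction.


Reference word counts: {'below': 1, 'key': 1, 'saw': 1, 'small': 2}
Checking each candidate word (with clipping):
  'artist' -> not in reference -> no match (matches: 0)
  'key' -> in reference (ref count 1, used 1/1) -> match (matches: 1)
  'saw' -> in reference (ref count 1, used 1/1) -> match (matches: 2)
  'artist' -> not in reference -> no match (matches: 2)
  'below' -> in reference (ref count 1, used 1/1) -> match (matches: 3)
  'artist' -> not in reference -> no match (matches: 3)
  'artist' -> not in reference -> no match (matches: 3)
Clipped matches: 3, Candidate length: 7
Precision = 3/7

3/7


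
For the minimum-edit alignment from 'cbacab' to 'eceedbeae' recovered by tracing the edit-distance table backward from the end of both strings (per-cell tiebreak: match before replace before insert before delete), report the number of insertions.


Edit distance = 7. Backtracking from cell (6, 9) with preference match > replace > insert > delete,
then listing the resulting alignment 'cbacab' -> 'eceedbeae' left to right:
  Step 1: insert 'e' [insertion #1]
  Step 2: keep 'c'
  Step 3: insert 'e' [insertion #2]
  Step 4: insert 'e' [insertion #3]
  Step 5: replace b->d
  Step 6: replace a->b
  Step 7: replace c->e
  Step 8: keep 'a'
  Step 9: replace b->e
Total insertions: 3

3


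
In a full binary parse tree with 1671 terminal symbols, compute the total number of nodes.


Leaf nodes (terminals): 1671
Internal nodes = n - 1 = 1671 - 1 = 1670
Total = leaves + internal = 1671 + 1670 = 3341

3341


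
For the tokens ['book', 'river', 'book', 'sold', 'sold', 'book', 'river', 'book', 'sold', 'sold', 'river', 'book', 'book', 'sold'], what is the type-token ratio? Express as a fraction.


Tokens: 14
Unique types: ('book', 'river', 'sold') = 3
TTR = 3/14
Already in lowest terms.

3/14


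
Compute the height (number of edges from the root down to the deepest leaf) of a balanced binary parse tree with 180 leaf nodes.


In a balanced binary tree with n leaves the deepest leaf is ceil(log2(n)) edges below the root.
log2(180) = 7.4919
ceil(7.4919) = 8
height (edges) = 8

8


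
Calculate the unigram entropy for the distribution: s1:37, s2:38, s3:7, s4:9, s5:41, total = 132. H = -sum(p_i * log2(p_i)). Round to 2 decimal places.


Computing entropy H = -sum(p_i * log2(p_i)):
  s1: p = 37/132 = 0.2803, -p*log2(p) = 0.5143
  s2: p = 38/132 = 0.2879, -p*log2(p) = 0.5172
  s3: p = 7/132 = 0.0530, -p*log2(p) = 0.2247
  s4: p = 9/132 = 0.0682, -p*log2(p) = 0.2642
  s5: p = 41/132 = 0.3106, -p*log2(p) = 0.5239
H = sum of terms = 2.0443
Rounded to 2 decimals: 2.04

2.04


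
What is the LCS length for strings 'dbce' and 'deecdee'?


DP table for LCS of 'dbce' and 'deecdee':
       d  e  e  c  d  e  e
    0  0  0  0  0  0  0  0
  d 0  1  1  1  1  1  1  1
  b 0  1  1  1  1  1  1  1
  c 0  1  1  1  2  2  2  2
  e 0  1  2  2  2  2  3  3
LCS: 'dce'
LCS length = 3

3


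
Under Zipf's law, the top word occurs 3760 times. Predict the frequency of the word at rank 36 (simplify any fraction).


Zipf's law: freq(rank) = f1 / rank
f1 = 3760, rank = 36
freq = 3760 / 36
GCD(3760, 36) = 4
Simplified: 940/9

940/9


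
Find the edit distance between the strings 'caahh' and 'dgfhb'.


Building DP table for s1='caahh' (len 5) and s2='dgfhb' (len 5):
       d  g  f  h  b
    0  1  2  3  4  5
  c 1  1  2  3  4  5
  a 2  2  2  3  4  5
  a 3  3  3  3  4  5
  h 4  4  4  4  3  4
  h 5  5  5  5  4  4
Edit distance = dp[5][5] = 4

4


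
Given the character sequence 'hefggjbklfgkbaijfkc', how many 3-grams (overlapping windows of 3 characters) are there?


String 'hefggjbklfgkbaijfkc' has length L = 19.
Number of overlapping n-grams = L - n + 1
Substituting: 19 - 3 + 1 = 17

17


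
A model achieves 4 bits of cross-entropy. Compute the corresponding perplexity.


Perplexity formula: PP = 2^H
H = 4
PP = 2^4
Steps: 2^1 = 2, 2^2 = 4, 2^3 = 8, 2^4 = 16
PP = 16

16


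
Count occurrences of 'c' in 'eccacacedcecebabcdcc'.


Scanning 'eccacacedcecebabcdcc' for 'c':
  Position 1: 'c' -> MATCH (count: 1)
  Position 2: 'c' -> MATCH (count: 2)
  Position 4: 'c' -> MATCH (count: 3)
  Position 6: 'c' -> MATCH (count: 4)
  Position 9: 'c' -> MATCH (count: 5)
  Position 11: 'c' -> MATCH (count: 6)
  Position 16: 'c' -> MATCH (count: 7)
  Position 18: 'c' -> MATCH (count: 8)
  Position 19: 'c' -> MATCH (count: 9)
Total occurrences of 'c': 9

9


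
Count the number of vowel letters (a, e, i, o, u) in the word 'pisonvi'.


Scanning each character of 'pisonvi':
  Position 1: 'p' -> consonant (running count: 0)
  Position 2: 'i' -> vowel (running count: 1)
  Position 3: 's' -> consonant (running count: 1)
  Position 4: 'o' -> vowel (running count: 2)
  Position 5: 'n' -> consonant (running count: 2)
  Position 6: 'v' -> consonant (running count: 2)
  Position 7: 'i' -> vowel (running count: 3)
Total vowels: 3

3


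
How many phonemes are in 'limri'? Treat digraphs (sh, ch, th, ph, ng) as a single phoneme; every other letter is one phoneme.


Parsing 'limri' greedily, digraphs first:
  'l' -> consonant phoneme (phonemes so far: 1)
  'i' -> vowel phoneme (phonemes so far: 2)
  'm' -> consonant phoneme (phonemes so far: 3)
  'r' -> consonant phoneme (phonemes so far: 4)
  'i' -> vowel phoneme (phonemes so far: 5)
Total phonemes: 5

5


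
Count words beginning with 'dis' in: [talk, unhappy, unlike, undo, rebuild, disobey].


Checking each word for prefix 'dis':
  'talk' -> no (count: 0)
  'unhappy' -> no (count: 0)
  'unlike' -> no (count: 0)
  'undo' -> no (count: 0)
  'rebuild' -> no (count: 0)
  'disobey' -> YES, starts with 'dis' (count: 1)
Total with prefix 'dis': 1

1


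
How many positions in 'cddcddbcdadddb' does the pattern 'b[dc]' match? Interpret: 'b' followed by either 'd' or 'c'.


Pattern: b[dc] means 'b' followed by either 'd' or 'c'.
Scanning 'cddcddbcdadddb' position-by-position:
  Pos 0: window 'cd' -> no
  Pos 1: window 'dd' -> no
  Pos 2: window 'dc' -> no
  Pos 3: window 'cd' -> no
  Pos 4: window 'dd' -> no
  Pos 5: window 'db' -> no
  Pos 6: window 'bc' -> MATCH
  Pos 7: window 'cd' -> no
  Pos 8: window 'da' -> no
  Pos 9: window 'ad' -> no
  Pos 10: window 'dd' -> no
  Pos 11: window 'dd' -> no
  Pos 12: window 'db' -> no
  Pos 13: window 'b' -> no
Total matches: 1

1


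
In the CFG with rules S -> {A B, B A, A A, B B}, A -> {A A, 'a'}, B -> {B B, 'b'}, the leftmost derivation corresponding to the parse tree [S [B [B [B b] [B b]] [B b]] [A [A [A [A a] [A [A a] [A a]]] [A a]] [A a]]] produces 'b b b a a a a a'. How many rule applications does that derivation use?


Every bracketed nonterminal node [X ...] in the tree is produced by exactly one rule application.
Reading the tree off as a leftmost derivation:
  Step 1: S  =>  B A   (applied S -> B A)
  Step 2: B A  =>  B B A   (applied B -> B B)
  Step 3: B B A  =>  B B B A   (applied B -> B B)
  Step 4: B B B A  =>  b B B A   (applied B -> b)
  Step 5: b B B A  =>  b b B A   (applied B -> b)
  Step 6: b b B A  =>  b b b A   (applied B -> b)
  Step 7: b b b A  =>  b b b A A   (applied A -> A A)
  Step 8: b b b A A  =>  b b b A A A   (applied A -> A A)
  Step 9: b b b A A A  =>  b b b A A A A   (applied A -> A A)
  Step 10: b b b A A A A  =>  b b b a A A A   (applied A -> a)
  Step 11: b b b a A A A  =>  b b b a A A A A   (applied A -> A A)
  Step 12: b b b a A A A A  =>  b b b a a A A A   (applied A -> a)
  Step 13: b b b a a A A A  =>  b b b a a a A A   (applied A -> a)
  Step 14: b b b a a a A A  =>  b b b a a a a A   (applied A -> a)
  Step 15: b b b a a a a A  =>  b b b a a a a a   (applied A -> a)
Final yield: b b b a a a a a
Total rewrite steps: 15

15


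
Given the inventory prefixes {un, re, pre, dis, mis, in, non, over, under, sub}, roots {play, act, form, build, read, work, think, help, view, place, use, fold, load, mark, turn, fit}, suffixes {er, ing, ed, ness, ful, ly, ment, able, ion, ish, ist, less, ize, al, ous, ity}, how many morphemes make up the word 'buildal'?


Segmenting 'buildal' against the inventory:
  'build' -> root (morpheme 1)
  'al' -> suffix (morpheme 2)
Total morphemes: 2

2


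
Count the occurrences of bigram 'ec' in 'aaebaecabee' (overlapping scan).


Scanning 'aaebaecabee' for bigram 'ec':
  Position 0: 'aa' -> no
  Position 1: 'ae' -> no
  Position 2: 'eb' -> no
  Position 3: 'ba' -> no
  Position 4: 'ae' -> no
  Position 5: 'ec' -> MATCH
  Position 6: 'ca' -> no
  Position 7: 'ab' -> no
  Position 8: 'be' -> no
  Position 9: 'ee' -> no
Total matches: 1

1


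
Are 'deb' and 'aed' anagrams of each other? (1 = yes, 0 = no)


Sort characters of 'deb': 'bde'
Sort characters of 'aed': 'ade'
Sorted forms differ -> they are NOT anagrams
Result: 0

0


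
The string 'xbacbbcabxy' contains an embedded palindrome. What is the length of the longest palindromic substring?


Scanning 'xbacbbcabxy' for palindromic substrings.
Substring at positions 0-9: 'xbacbbcabx'.
Check: reverse('xbacbbcabx') = 'xbacbbcabx' -> palindrome confirmed.
Neighbouring characters ('-' / 'y') break symmetry, so it cannot extend further.
No longer palindromic substring exists; longest length = 10

10


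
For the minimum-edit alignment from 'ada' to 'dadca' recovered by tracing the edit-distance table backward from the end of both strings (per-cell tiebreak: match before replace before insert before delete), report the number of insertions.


Edit distance = 2. Backtracking from cell (3, 5) with preference match > replace > insert > delete,
then listing the resulting alignment 'ada' -> 'dadca' left to right:
  Step 1: insert 'd' [insertion #1]
  Step 2: keep 'a'
  Step 3: keep 'd'
  Step 4: insert 'c' [insertion #2]
  Step 5: keep 'a'
Total insertions: 2

2


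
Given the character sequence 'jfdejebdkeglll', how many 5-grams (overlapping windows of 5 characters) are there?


String 'jfdejebdkeglll' has length L = 14.
Number of overlapping n-grams = L - n + 1
Substituting: 14 - 5 + 1 = 10

10


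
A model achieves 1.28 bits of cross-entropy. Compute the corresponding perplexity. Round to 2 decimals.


Perplexity formula: PP = 2^H
H = 1.28
PP = 2^1.28
Decompose: 2^1.28 = 2^1 * 2^0.28
2^1 = 2, 2^0.28 ~ 1.2141949
PP ~ 2 * 1.2141949 = 2.4283898
Rounded to 2 decimals: 2.43

2.43


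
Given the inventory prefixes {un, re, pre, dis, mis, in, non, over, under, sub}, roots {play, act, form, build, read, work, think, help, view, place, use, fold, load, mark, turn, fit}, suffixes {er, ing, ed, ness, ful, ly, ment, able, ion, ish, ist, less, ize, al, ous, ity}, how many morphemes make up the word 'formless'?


Segmenting 'formless' against the inventory:
  'form' -> root (morpheme 1)
  'less' -> suffix (morpheme 2)
Total morphemes: 2

2


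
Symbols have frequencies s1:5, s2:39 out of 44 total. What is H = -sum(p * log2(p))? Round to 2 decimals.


Computing entropy H = -sum(p_i * log2(p_i)):
  s1: p = 5/44 = 0.1136, -p*log2(p) = 0.3565
  s2: p = 39/44 = 0.8864, -p*log2(p) = 0.1543
H = sum of terms = 0.5108
Rounded to 2 decimals: 0.51

0.51


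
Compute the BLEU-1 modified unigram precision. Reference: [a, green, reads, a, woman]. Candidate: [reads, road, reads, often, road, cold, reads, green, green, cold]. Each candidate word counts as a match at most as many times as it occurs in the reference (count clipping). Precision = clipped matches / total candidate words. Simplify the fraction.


Reference word counts: {'a': 2, 'green': 1, 'reads': 1, 'woman': 1}
Checking each candidate word (with clipping):
  'reads' -> in reference (ref count 1, used 1/1) -> match (matches: 1)
  'road' -> not in reference -> no match (matches: 1)
  'reads' -> ref count 1 already used up (1/1) -> clipped, no match (matches: 1)
  'often' -> not in reference -> no match (matches: 1)
  'road' -> not in reference -> no match (matches: 1)
  'cold' -> not in reference -> no match (matches: 1)
  'reads' -> ref count 1 already used up (1/1) -> clipped, no match (matches: 1)
  'green' -> in reference (ref count 1, used 1/1) -> match (matches: 2)
  'green' -> ref count 1 already used up (1/1) -> clipped, no match (matches: 2)
  'cold' -> not in reference -> no match (matches: 2)
Clipped matches: 2, Candidate length: 10
Precision = 2/10 = 1/5

1/5


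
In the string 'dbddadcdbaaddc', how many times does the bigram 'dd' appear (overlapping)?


Scanning 'dbddadcdbaaddc' for bigram 'dd':
  Position 0: 'db' -> no
  Position 1: 'bd' -> no
  Position 2: 'dd' -> MATCH
  Position 3: 'da' -> no
  Position 4: 'ad' -> no
  Position 5: 'dc' -> no
  Position 6: 'cd' -> no
  Position 7: 'db' -> no
  Position 8: 'ba' -> no
  Position 9: 'aa' -> no
  Position 10: 'ad' -> no
  Position 11: 'dd' -> MATCH
  Position 12: 'dc' -> no
Total matches: 2

2


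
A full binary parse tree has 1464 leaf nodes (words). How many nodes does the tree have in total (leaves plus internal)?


Leaf nodes (terminals): 1464
Internal nodes = n - 1 = 1464 - 1 = 1463
Total = leaves + internal = 1464 + 1463 = 2927

2927


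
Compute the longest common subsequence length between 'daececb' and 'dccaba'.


DP table for LCS of 'daececb' and 'dccaba':
       d  c  c  a  b  a
    0  0  0  0  0  0  0
  d 0  1  1  1  1  1  1
  a 0  1  1  1  2  2  2
  e 0  1  1  1  2  2  2
  c 0  1  2  2  2  2  2
  e 0  1  2  2  2  2  2
  c 0  1  2  3  3  3  3
  b 0  1  2  3  3  4  4
LCS: 'dccb'
LCS length = 4

4


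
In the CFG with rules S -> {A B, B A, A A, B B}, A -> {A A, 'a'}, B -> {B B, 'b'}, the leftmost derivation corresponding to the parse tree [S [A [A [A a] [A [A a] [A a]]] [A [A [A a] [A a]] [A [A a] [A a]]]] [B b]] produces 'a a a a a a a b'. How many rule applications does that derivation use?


Every bracketed nonterminal node [X ...] in the tree is produced by exactly one rule application.
Reading the tree off as a leftmost derivation:
  Step 1: S  =>  A B   (applied S -> A B)
  Step 2: A B  =>  A A B   (applied A -> A A)
  Step 3: A A B  =>  A A A B   (applied A -> A A)
  Step 4: A A A B  =>  a A A B   (applied A -> a)
  Step 5: a A A B  =>  a A A A B   (applied A -> A A)
  Step 6: a A A A B  =>  a a A A B   (applied A -> a)
  Step 7: a a A A B  =>  a a a A B   (applied A -> a)
  Step 8: a a a A B  =>  a a a A A B   (applied A -> A A)
  Step 9: a a a A A B  =>  a a a A A A B   (applied A -> A A)
  Step 10: a a a A A A B  =>  a a a a A A B   (applied A -> a)
  Step 11: a a a a A A B  =>  a a a a a A B   (applied A -> a)
  Step 12: a a a a a A B  =>  a a a a a A A B   (applied A -> A A)
  Step 13: a a a a a A A B  =>  a a a a a a A B   (applied A -> a)
  Step 14: a a a a a a A B  =>  a a a a a a a B   (applied A -> a)
  Step 15: a a a a a a a B  =>  a a a a a a a b   (applied B -> b)
Final yield: a a a a a a a b
Total rewrite steps: 15

15


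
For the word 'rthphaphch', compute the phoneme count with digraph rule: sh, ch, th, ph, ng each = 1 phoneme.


Parsing 'rthphaphch' greedily, digraphs first:
  'r' -> consonant phoneme (phonemes so far: 1)
  'th' -> digraph (1 consonant phoneme) (phonemes so far: 2)
  'ph' -> digraph (1 consonant phoneme) (phonemes so far: 3)
  'a' -> vowel phoneme (phonemes so far: 4)
  'ph' -> digraph (1 consonant phoneme) (phonemes so far: 5)
  'ch' -> digraph (1 consonant phoneme) (phonemes so far: 6)
Total phonemes: 6

6


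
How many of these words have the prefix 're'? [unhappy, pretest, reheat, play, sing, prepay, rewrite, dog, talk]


Checking each word for prefix 're':
  'unhappy' -> no (count: 0)
  'pretest' -> no (count: 0)
  'reheat' -> YES, starts with 're' (count: 1)
  'play' -> no (count: 1)
  'sing' -> no (count: 1)
  'prepay' -> no (count: 1)
  'rewrite' -> YES, starts with 're' (count: 2)
  'dog' -> no (count: 2)
  'talk' -> no (count: 2)
Total with prefix 're': 2

2


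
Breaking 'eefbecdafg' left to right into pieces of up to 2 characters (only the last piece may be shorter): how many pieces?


'eefbecdafg' has 10 characters.
Chunking with max size 2:
  Chunk 1: 'ee' (positions 0-1)
  Chunk 2: 'fb' (positions 2-3)
  Chunk 3: 'ec' (positions 4-5)
  Chunk 4: 'da' (positions 6-7)
  Chunk 5: 'fg' (positions 8-9)
Total chunks: ceil(10 / 2) = 5

5


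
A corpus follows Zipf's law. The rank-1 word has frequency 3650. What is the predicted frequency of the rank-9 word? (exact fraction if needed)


Zipf's law: freq(rank) = f1 / rank
f1 = 3650, rank = 9
freq = 3650 / 9
GCD(3650, 9) = 1
Simplified: 3650/9

3650/9


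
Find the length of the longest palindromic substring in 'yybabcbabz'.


Scanning 'yybabcbabz' for palindromic substrings.
Substring at positions 2-8: 'babcbab'.
Check: reverse('babcbab') = 'babcbab' -> palindrome confirmed.
Neighbouring characters ('y' / 'z') break symmetry, so it cannot extend further.
No longer palindromic substring exists; longest length = 7

7
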